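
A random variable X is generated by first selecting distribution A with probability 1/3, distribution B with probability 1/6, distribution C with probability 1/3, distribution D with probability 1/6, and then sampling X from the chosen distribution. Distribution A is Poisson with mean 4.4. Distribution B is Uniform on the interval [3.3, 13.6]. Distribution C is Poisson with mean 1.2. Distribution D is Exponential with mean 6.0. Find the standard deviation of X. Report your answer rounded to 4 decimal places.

3.9873

Per component, A: μ=4.4, E[X²]=23.76; B: μ=8.45, E[X²]=80.2433; C: μ=1.2, E[X²]=2.64; D: μ=6, E[X²]=72.
E[X] = 0.333333·4.4 + 0.166667·8.45 + 0.333333·1.2 + 0.166667·6 = 4.275.
E[X²] = 0.333333·23.76 + 0.166667·80.2433 + 0.333333·2.64 + 0.166667·72 = 34.1739.
Var(X) = E[X²] − (E[X])² = 34.1739 − 18.2756 = 15.8983.
SD(X) = √15.8983 = 3.98726.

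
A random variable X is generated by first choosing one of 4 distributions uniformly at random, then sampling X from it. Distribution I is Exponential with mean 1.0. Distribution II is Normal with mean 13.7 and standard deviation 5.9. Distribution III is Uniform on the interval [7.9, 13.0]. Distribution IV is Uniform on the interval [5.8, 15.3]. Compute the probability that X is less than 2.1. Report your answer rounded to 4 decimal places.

0.2255

Conditional on each component, P(X < 2.1): I: 0.877544; II: 0.0246434; III: 0; IV: 0.
By total probability, P(X < 2.1) = 0.25·0.877544 + 0.25·0.0246434 + 0.25·0 + 0.25·0 = 0.225547.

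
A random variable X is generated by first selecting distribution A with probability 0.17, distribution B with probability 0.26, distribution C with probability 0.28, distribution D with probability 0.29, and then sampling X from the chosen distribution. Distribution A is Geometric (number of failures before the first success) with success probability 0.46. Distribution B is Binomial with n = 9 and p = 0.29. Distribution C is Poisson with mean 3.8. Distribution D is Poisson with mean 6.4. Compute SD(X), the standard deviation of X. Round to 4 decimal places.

Per component, A: μ=1.17391, E[X²]=3.93006; B: μ=2.61, E[X²]=8.6652; C: μ=3.8, E[X²]=18.24; D: μ=6.4, E[X²]=47.36.
E[X] = 0.17·1.17391 + 0.26·2.61 + 0.28·3.8 + 0.29·6.4 = 3.79817.
E[X²] = 0.17·3.93006 + 0.26·8.6652 + 0.28·18.24 + 0.29·47.36 = 21.7627.
Var(X) = E[X²] − (E[X])² = 21.7627 − 14.4261 = 7.3366.
SD(X) = √7.3366 = 2.70862.

2.7086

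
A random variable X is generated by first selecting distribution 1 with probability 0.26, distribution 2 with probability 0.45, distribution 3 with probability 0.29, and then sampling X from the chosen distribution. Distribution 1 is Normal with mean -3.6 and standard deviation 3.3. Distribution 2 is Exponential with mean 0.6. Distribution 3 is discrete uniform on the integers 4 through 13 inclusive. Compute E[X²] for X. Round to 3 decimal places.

For each component E[X²] = Var + (mean)², giving 1: 23.85; 2: 0.72; 3: 80.5.
Overall E[X²] = 0.26·23.85 + 0.45·0.72 + 0.29·80.5 = 29.87.

29.870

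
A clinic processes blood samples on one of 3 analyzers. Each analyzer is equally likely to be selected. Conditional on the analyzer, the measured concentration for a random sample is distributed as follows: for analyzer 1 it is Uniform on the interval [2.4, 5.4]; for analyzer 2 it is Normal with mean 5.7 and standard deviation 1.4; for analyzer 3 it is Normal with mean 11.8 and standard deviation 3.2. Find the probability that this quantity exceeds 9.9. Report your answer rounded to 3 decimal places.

0.242

Conditional on each analyzer, P(X > 9.9): 1: 0; 2: 0.0013499; 3: 0.72366.
By total probability, P(X > 9.9) = 0.333333·0 + 0.333333·0.0013499 + 0.333333·0.72366 = 0.24167.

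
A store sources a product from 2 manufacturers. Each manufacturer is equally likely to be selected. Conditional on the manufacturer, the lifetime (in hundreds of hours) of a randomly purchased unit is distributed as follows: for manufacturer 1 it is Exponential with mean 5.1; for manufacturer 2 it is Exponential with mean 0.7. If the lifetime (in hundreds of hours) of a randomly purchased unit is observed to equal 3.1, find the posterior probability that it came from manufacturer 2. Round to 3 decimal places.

0.138

Likelihoods f(3.1 | ·): 1: 0.106769; 2: 0.017045.
Posterior ∝ prior × likelihood. Numerator for 2: 0.5·0.017045 = 0.00852252.
Normalizing constant: 0.5·0.106769 + 0.5·0.017045 = 0.0619072.
P(2 | observation) = 0.00852252 / 0.0619072 = 0.137666.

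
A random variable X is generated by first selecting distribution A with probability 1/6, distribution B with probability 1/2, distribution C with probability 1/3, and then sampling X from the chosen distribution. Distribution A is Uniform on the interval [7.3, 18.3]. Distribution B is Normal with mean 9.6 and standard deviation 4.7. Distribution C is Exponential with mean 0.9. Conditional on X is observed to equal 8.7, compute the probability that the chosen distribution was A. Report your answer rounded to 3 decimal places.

0.267

Likelihoods f(8.7 | ·): A: 0.0909091; B: 0.0833393; C: 7.04008e-05.
Posterior ∝ prior × likelihood. Numerator for A: 0.166667·0.0909091 = 0.0151515.
Normalizing constant: 0.166667·0.0909091 + 0.5·0.0833393 + 0.333333·7.04008e-05 = 0.0568446.
P(A | observation) = 0.0151515 / 0.0568446 = 0.266543.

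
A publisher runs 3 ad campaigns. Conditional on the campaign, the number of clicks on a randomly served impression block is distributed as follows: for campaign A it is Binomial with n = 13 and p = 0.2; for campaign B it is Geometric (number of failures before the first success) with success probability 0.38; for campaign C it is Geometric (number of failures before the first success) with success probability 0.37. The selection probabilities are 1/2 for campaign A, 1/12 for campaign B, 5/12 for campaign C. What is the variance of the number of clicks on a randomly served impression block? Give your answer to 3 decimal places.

Per component, A: μ=2.6, E[X²]=8.84; B: μ=1.63158, E[X²]=6.95568; C: μ=1.7027, E[X²]=7.5011.
E[X] = 0.5·2.6 + 0.0833333·1.63158 + 0.416667·1.7027 = 2.14542.
E[X²] = 0.5·8.84 + 0.0833333·6.95568 + 0.416667·7.5011 = 8.1251.
Var(X) = E[X²] − (E[X])² = 8.1251 − 4.60285 = 3.52225.

3.522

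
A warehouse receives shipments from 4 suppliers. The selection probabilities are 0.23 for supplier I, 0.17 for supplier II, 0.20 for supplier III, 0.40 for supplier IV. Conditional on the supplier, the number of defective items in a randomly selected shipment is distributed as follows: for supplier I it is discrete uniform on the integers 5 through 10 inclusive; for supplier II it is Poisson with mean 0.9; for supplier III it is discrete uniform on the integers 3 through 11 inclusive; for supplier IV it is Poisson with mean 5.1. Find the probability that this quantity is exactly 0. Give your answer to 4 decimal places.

Conditional on each supplier, P(X = 0): I: 0; II: 0.40657; III: 0; IV: 0.00609675.
By total probability, P(X = 0) = 0.23·0 + 0.17·0.40657 + 0.2·0 + 0.4·0.00609675 = 0.0715555.

0.0716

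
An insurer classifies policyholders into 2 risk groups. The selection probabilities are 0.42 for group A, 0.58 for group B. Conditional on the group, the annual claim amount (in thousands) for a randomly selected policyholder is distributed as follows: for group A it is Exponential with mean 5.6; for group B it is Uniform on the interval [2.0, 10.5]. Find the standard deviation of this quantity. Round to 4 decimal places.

Per component, A: μ=5.6, E[X²]=62.72; B: μ=6.25, E[X²]=45.0833.
E[X] = 0.42·5.6 + 0.58·6.25 = 5.977.
E[X²] = 0.42·62.72 + 0.58·45.0833 = 52.4907.
Var(X) = E[X²] − (E[X])² = 52.4907 − 35.7245 = 16.7662.
SD(X) = √16.7662 = 4.09466.

4.0947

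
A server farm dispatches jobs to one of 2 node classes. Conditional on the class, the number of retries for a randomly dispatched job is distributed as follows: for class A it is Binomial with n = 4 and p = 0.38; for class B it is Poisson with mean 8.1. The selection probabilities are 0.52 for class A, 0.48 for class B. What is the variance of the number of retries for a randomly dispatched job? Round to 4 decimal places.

15.1848

Per component, A: μ=1.52, E[X²]=3.2528; B: μ=8.1, E[X²]=73.71.
E[X] = 0.52·1.52 + 0.48·8.1 = 4.6784.
E[X²] = 0.52·3.2528 + 0.48·73.71 = 37.0723.
Var(X) = E[X²] − (E[X])² = 37.0723 − 21.8874 = 15.1848.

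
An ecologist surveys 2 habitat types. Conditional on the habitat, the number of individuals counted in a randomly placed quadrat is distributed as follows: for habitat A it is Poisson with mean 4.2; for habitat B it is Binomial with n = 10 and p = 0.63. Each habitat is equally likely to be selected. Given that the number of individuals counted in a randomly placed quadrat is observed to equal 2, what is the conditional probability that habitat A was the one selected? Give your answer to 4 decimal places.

Likelihoods P(X=2 | ·): A: 0.132261; B: 0.00627346.
Posterior ∝ prior × likelihood. Numerator for A: 0.5·0.132261 = 0.0661305.
Normalizing constant: 0.5·0.132261 + 0.5·0.00627346 = 0.0692672.
P(A | observation) = 0.0661305 / 0.0692672 = 0.954715.

0.9547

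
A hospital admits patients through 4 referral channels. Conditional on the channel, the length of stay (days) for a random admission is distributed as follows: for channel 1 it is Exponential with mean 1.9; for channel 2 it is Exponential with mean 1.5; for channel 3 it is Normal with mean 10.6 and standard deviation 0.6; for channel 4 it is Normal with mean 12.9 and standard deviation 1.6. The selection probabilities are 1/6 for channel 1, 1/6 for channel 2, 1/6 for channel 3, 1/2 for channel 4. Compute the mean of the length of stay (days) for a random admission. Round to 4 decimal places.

8.7833

Component means — 1: 1.9; 2: 1.5; 3: 10.6; 4: 12.9.
E[X] = 0.166667·1.9 + 0.166667·1.5 + 0.166667·10.6 + 0.5·12.9 = 8.78333.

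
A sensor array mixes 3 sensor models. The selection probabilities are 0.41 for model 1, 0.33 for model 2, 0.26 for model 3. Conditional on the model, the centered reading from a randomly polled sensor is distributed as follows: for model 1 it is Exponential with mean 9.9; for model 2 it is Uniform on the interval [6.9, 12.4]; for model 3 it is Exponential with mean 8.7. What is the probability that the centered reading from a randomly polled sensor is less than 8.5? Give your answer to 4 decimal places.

Conditional on each model, P(X < 8.5): 1: 0.576239; 2: 0.290909; 3: 0.623566.
By total probability, P(X < 8.5) = 0.41·0.576239 + 0.33·0.290909 + 0.26·0.623566 = 0.494385.

0.4944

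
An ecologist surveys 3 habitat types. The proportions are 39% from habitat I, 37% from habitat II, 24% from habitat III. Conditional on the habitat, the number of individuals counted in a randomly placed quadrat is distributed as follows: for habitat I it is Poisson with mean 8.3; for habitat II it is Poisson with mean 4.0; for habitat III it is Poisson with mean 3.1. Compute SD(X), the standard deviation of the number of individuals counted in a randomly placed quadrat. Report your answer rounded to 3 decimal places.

Per component, I: μ=8.3, E[X²]=77.19; II: μ=4, E[X²]=20; III: μ=3.1, E[X²]=12.71.
E[X] = 0.39·8.3 + 0.37·4 + 0.24·3.1 = 5.461.
E[X²] = 0.39·77.19 + 0.37·20 + 0.24·12.71 = 40.5545.
Var(X) = E[X²] − (E[X])² = 40.5545 − 29.8225 = 10.732.
SD(X) = √10.732 = 3.27597.

3.276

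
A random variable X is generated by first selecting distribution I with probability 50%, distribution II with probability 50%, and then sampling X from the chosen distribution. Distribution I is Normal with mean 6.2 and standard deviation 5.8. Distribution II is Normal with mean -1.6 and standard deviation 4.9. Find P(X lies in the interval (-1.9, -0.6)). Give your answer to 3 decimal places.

Conditional on each component, P(-1.9 < X < -0.6): I: 0.0392413; II: 0.105265.
By total probability, P(-1.9 < X < -0.6) = 0.5·0.0392413 + 0.5·0.105265 = 0.0722531.

0.072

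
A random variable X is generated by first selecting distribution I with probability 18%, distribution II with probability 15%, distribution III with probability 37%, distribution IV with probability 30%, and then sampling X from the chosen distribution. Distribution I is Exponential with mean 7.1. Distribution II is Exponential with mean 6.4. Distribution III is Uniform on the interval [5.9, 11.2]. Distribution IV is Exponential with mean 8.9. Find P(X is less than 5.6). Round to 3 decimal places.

Conditional on each component, P(X < 5.6): I: 0.54558; II: 0.583138; III: 0; IV: 0.466989.
By total probability, P(X < 5.6) = 0.18·0.54558 + 0.15·0.583138 + 0.37·0 + 0.3·0.466989 = 0.325772.

0.326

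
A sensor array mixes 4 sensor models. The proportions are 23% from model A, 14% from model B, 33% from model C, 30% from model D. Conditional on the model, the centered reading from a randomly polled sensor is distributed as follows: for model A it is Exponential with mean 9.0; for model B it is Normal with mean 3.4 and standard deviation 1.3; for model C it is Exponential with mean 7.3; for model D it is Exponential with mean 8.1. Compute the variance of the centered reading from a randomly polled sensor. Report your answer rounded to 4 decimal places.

59.1142

Per component, A: μ=9, E[X²]=162; B: μ=3.4, E[X²]=13.25; C: μ=7.3, E[X²]=106.58; D: μ=8.1, E[X²]=131.22.
E[X] = 0.23·9 + 0.14·3.4 + 0.33·7.3 + 0.3·8.1 = 7.385.
E[X²] = 0.23·162 + 0.14·13.25 + 0.33·106.58 + 0.3·131.22 = 113.652.
Var(X) = E[X²] − (E[X])² = 113.652 − 54.5382 = 59.1142.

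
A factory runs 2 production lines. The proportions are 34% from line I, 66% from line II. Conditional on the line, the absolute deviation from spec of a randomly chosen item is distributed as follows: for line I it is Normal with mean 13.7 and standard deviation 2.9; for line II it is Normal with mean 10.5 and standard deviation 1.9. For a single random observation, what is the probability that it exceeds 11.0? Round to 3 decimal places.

0.542

Conditional on each line, P(X > 11.0): I: 0.824082; II: 0.396214.
By total probability, P(X > 11.0) = 0.34·0.824082 + 0.66·0.396214 = 0.541689.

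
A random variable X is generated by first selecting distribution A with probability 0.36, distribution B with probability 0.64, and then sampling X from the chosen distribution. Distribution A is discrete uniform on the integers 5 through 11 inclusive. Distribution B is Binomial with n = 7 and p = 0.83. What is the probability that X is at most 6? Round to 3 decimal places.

0.569

Conditional on each component, P(X ≤ 6): A: 0.285714; B: 0.728639.
By total probability, P(X ≤ 6) = 0.36·0.285714 + 0.64·0.728639 = 0.569186.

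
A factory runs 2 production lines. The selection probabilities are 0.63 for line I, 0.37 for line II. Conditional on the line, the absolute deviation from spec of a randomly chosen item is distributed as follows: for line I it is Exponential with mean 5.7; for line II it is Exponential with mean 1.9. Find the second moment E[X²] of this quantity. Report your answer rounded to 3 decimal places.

For each component E[X²] = Var + (mean)², giving I: 64.98; II: 7.22.
Overall E[X²] = 0.63·64.98 + 0.37·7.22 = 43.6088.

43.609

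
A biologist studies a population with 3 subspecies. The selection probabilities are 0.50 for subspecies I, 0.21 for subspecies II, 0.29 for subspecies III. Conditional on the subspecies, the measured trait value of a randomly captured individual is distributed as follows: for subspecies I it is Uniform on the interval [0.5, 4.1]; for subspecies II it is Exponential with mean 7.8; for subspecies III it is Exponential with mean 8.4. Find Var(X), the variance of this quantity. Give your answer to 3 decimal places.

42.372

Per component, I: μ=2.3, E[X²]=6.37; II: μ=7.8, E[X²]=121.68; III: μ=8.4, E[X²]=141.12.
E[X] = 0.5·2.3 + 0.21·7.8 + 0.29·8.4 = 5.224.
E[X²] = 0.5·6.37 + 0.21·121.68 + 0.29·141.12 = 69.6626.
Var(X) = E[X²] − (E[X])² = 69.6626 − 27.2902 = 42.3724.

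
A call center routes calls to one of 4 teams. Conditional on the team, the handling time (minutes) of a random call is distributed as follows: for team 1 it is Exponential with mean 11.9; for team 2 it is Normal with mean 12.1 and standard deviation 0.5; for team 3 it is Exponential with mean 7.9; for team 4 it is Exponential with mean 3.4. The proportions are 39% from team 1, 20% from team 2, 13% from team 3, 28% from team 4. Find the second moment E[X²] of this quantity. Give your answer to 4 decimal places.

For each component E[X²] = Var + (mean)², giving 1: 283.22; 2: 146.66; 3: 124.82; 4: 23.12.
Overall E[X²] = 0.39·283.22 + 0.2·146.66 + 0.13·124.82 + 0.28·23.12 = 162.488.

162.4880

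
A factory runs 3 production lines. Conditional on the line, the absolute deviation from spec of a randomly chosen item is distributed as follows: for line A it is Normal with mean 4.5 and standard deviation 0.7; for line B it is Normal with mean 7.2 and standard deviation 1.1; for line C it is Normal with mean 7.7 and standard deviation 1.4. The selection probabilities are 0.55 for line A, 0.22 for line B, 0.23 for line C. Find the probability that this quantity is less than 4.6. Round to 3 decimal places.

0.311

Conditional on each line, P(X < 4.6): A: 0.556798; B: 0.00904828; C: 0.0134046.
By total probability, P(X < 4.6) = 0.55·0.556798 + 0.22·0.00904828 + 0.23·0.0134046 = 0.311313.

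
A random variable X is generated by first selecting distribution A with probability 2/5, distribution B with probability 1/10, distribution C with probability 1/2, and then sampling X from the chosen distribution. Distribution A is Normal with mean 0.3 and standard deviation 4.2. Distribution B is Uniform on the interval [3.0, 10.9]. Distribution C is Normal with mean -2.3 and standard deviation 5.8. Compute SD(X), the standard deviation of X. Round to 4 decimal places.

Per component, A: μ=0.3, E[X²]=17.73; B: μ=6.95, E[X²]=53.5033; C: μ=-2.3, E[X²]=38.93.
E[X] = 0.4·0.3 + 0.1·6.95 + 0.5·-2.3 = -0.335.
E[X²] = 0.4·17.73 + 0.1·53.5033 + 0.5·38.93 = 31.9073.
Var(X) = E[X²] − (E[X])² = 31.9073 − 0.112225 = 31.7951.
SD(X) = √31.7951 = 5.63872.

5.6387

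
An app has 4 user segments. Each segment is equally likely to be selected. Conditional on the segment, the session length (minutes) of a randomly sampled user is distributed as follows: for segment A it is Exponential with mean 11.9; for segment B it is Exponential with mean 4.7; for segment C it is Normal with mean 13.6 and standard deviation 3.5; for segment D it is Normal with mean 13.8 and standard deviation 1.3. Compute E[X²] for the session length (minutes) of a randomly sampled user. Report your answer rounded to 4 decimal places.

For each component E[X²] = Var + (mean)², giving A: 283.22; B: 44.18; C: 197.21; D: 192.13.
Overall E[X²] = 0.25·283.22 + 0.25·44.18 + 0.25·197.21 + 0.25·192.13 = 179.185.

179.1850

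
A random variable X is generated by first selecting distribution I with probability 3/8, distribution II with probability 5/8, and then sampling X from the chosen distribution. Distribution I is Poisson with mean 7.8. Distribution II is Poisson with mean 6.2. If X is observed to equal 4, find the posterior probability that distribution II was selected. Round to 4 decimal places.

Likelihoods P(X=4 | ·): I: 0.0631932; II: 0.124948.
Posterior ∝ prior × likelihood. Numerator for II: 0.625·0.124948 = 0.0780926.
Normalizing constant: 0.375·0.0631932 + 0.625·0.124948 = 0.10179.
P(II | observation) = 0.0780926 / 0.10179 = 0.767193.

0.7672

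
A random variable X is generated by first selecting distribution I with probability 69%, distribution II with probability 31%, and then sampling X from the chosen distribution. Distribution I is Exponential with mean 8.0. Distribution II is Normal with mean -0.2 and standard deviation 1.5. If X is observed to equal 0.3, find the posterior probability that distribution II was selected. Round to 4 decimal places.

Likelihoods f(0.3 | ·): I: 0.120399; II: 0.251589.
Posterior ∝ prior × likelihood. Numerator for II: 0.31·0.251589 = 0.0779925.
Normalizing constant: 0.69·0.120399 + 0.31·0.251589 = 0.161068.
P(II | observation) = 0.0779925 / 0.161068 = 0.484221.

0.4842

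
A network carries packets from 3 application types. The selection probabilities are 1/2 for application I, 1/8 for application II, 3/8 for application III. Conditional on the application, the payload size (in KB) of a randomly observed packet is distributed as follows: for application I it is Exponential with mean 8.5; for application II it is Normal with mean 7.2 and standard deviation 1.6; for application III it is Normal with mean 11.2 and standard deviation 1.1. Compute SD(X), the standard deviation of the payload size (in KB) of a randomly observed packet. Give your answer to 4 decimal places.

Per component, I: μ=8.5, E[X²]=144.5; II: μ=7.2, E[X²]=54.4; III: μ=11.2, E[X²]=126.65.
E[X] = 0.5·8.5 + 0.125·7.2 + 0.375·11.2 = 9.35.
E[X²] = 0.5·144.5 + 0.125·54.4 + 0.375·126.65 = 126.544.
Var(X) = E[X²] − (E[X])² = 126.544 − 87.4225 = 39.1212.
SD(X) = √39.1212 = 6.2547.

6.2547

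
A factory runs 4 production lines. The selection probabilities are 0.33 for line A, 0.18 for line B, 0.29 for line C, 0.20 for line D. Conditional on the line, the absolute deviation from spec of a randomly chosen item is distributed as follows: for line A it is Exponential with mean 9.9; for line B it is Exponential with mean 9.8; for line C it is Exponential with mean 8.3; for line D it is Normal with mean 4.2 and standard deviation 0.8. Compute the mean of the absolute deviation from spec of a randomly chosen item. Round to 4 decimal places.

Component means — A: 9.9; B: 9.8; C: 8.3; D: 4.2.
E[X] = 0.33·9.9 + 0.18·9.8 + 0.29·8.3 + 0.2·4.2 = 8.278.

8.2780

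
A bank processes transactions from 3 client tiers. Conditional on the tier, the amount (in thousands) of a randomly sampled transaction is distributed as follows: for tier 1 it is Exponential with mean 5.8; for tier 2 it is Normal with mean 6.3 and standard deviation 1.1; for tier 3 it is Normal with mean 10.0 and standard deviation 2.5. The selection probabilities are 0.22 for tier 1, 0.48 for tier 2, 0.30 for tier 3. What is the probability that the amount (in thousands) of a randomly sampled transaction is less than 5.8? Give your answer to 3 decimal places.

0.309

Conditional on each tier, P(X < 5.8): 1: 0.632121; 2: 0.324718; 3: 0.0464787.
By total probability, P(X < 5.8) = 0.22·0.632121 + 0.48·0.324718 + 0.3·0.0464787 = 0.308875.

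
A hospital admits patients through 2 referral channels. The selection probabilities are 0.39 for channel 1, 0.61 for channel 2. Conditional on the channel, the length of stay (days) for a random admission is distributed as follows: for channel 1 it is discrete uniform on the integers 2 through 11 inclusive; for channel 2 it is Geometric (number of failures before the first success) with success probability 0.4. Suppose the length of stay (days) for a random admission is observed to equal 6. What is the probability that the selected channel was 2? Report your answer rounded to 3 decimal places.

Likelihoods P(X=6 | ·): 1: 0.1; 2: 0.0186624.
Posterior ∝ prior × likelihood. Numerator for 2: 0.61·0.0186624 = 0.0113841.
Normalizing constant: 0.39·0.1 + 0.61·0.0186624 = 0.0503841.
P(2 | observation) = 0.0113841 / 0.0503841 = 0.225946.

0.226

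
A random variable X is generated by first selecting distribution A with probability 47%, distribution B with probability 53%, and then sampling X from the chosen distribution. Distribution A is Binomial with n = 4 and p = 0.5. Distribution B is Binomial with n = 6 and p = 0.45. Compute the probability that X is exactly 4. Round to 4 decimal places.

0.1280

Conditional on each component, P(X = 4): A: 0.0625; B: 0.186066.
By total probability, P(X = 4) = 0.47·0.0625 + 0.53·0.186066 = 0.12799.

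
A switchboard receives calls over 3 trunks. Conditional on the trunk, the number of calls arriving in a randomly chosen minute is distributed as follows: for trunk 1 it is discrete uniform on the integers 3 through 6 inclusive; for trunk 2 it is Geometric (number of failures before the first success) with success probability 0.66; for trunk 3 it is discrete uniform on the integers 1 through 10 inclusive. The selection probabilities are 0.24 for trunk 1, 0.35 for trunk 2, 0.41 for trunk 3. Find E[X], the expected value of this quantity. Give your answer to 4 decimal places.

3.5153

Component means — 1: 4.5; 2: 0.515152; 3: 5.5.
E[X] = 0.24·4.5 + 0.35·0.515152 + 0.41·5.5 = 3.5153.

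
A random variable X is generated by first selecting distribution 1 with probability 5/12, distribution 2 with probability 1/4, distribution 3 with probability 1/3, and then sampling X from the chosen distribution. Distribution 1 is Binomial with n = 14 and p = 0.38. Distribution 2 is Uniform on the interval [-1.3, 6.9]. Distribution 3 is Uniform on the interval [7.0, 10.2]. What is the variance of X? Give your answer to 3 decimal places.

Per component, 1: μ=5.32, E[X²]=31.6008; 2: μ=2.8, E[X²]=13.4433; 3: μ=8.6, E[X²]=74.8133.
E[X] = 0.416667·5.32 + 0.25·2.8 + 0.333333·8.6 = 5.78333.
E[X²] = 0.416667·31.6008 + 0.25·13.4433 + 0.333333·74.8133 = 41.4656.
Var(X) = E[X²] − (E[X])² = 41.4656 − 33.4469 = 8.01867.

8.019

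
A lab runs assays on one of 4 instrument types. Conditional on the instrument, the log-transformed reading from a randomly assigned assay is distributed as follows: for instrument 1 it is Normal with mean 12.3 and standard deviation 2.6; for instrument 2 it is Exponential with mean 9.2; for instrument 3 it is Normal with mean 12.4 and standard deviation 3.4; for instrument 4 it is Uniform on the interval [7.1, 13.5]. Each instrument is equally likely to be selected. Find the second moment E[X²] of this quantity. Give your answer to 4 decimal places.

150.5383

For each component E[X²] = Var + (mean)², giving 1: 158.05; 2: 169.28; 3: 165.32; 4: 109.503.
Overall E[X²] = 0.25·158.05 + 0.25·169.28 + 0.25·165.32 + 0.25·109.503 = 150.538.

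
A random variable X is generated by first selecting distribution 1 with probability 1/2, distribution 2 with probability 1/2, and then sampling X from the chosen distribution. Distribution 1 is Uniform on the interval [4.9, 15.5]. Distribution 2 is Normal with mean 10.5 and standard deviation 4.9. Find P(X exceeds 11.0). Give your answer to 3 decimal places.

Conditional on each component, P(X > 11.0): 1: 0.424528; 2: 0.459362.
By total probability, P(X > 11.0) = 0.5·0.424528 + 0.5·0.459362 = 0.441945.

0.442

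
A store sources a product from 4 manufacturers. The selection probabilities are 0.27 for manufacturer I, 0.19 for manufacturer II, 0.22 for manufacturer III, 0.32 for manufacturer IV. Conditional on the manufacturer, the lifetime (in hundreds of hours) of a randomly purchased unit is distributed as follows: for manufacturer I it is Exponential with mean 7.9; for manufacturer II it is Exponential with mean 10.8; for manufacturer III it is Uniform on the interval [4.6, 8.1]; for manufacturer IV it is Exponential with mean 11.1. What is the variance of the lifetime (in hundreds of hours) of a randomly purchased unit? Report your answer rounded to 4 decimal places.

82.5446

Per component, I: μ=7.9, E[X²]=124.82; II: μ=10.8, E[X²]=233.28; III: μ=6.35, E[X²]=41.3433; IV: μ=11.1, E[X²]=246.42.
E[X] = 0.27·7.9 + 0.19·10.8 + 0.22·6.35 + 0.32·11.1 = 9.134.
E[X²] = 0.27·124.82 + 0.19·233.28 + 0.22·41.3433 + 0.32·246.42 = 165.975.
Var(X) = E[X²] − (E[X])² = 165.975 − 83.43 = 82.5446.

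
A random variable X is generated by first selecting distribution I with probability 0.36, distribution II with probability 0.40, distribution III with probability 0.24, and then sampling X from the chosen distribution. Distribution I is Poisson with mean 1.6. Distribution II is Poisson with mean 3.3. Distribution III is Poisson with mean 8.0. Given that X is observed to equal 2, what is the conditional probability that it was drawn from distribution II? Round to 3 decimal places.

0.457

Likelihoods P(X=2 | ·): I: 0.258428; II: 0.200829; III: 0.0107348.
Posterior ∝ prior × likelihood. Numerator for II: 0.4·0.200829 = 0.0803315.
Normalizing constant: 0.36·0.258428 + 0.4·0.200829 + 0.24·0.0107348 = 0.175942.
P(II | observation) = 0.0803315 / 0.175942 = 0.45658.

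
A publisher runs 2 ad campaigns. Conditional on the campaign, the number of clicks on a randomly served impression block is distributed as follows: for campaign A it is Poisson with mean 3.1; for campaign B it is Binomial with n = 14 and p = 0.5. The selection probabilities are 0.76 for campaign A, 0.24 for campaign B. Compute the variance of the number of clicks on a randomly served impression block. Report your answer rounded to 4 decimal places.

5.9703

Per component, A: μ=3.1, E[X²]=12.71; B: μ=7, E[X²]=52.5.
E[X] = 0.76·3.1 + 0.24·7 = 4.036.
E[X²] = 0.76·12.71 + 0.24·52.5 = 22.2596.
Var(X) = E[X²] − (E[X])² = 22.2596 − 16.2893 = 5.9703.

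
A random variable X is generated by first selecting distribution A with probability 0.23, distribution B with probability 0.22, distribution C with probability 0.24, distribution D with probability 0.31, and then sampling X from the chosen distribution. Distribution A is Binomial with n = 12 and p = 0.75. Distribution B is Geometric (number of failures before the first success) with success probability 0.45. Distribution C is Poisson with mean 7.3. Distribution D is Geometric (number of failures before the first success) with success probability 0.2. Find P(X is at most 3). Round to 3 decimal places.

0.399

Conditional on each component, P(X ≤ 3): A: 0.000391662; B: 0.908494; C: 0.067406; D: 0.5904.
By total probability, P(X ≤ 3) = 0.23·0.000391662 + 0.22·0.908494 + 0.24·0.067406 + 0.31·0.5904 = 0.39916.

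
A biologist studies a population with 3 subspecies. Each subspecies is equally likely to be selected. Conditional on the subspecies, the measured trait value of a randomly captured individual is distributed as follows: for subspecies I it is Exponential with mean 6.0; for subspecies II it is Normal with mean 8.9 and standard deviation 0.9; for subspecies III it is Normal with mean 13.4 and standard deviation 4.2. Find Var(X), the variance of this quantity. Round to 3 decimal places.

Per component, I: μ=6, E[X²]=72; II: μ=8.9, E[X²]=80.02; III: μ=13.4, E[X²]=197.2.
E[X] = 0.333333·6 + 0.333333·8.9 + 0.333333·13.4 = 9.43333.
E[X²] = 0.333333·72 + 0.333333·80.02 + 0.333333·197.2 = 116.407.
Var(X) = E[X²] − (E[X])² = 116.407 − 88.9878 = 27.4189.

27.419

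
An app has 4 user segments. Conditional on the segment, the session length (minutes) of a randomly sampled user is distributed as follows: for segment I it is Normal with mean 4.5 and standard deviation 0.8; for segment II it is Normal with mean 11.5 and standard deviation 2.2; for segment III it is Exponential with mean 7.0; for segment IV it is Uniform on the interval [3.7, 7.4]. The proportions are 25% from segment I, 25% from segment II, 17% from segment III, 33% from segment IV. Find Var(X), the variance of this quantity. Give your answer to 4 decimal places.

17.3948

Per component, I: μ=4.5, E[X²]=20.89; II: μ=11.5, E[X²]=137.09; III: μ=7, E[X²]=98; IV: μ=5.55, E[X²]=31.9433.
E[X] = 0.25·4.5 + 0.25·11.5 + 0.17·7 + 0.33·5.55 = 7.0215.
E[X²] = 0.25·20.89 + 0.25·137.09 + 0.17·98 + 0.33·31.9433 = 66.6963.
Var(X) = E[X²] − (E[X])² = 66.6963 − 49.3015 = 17.3948.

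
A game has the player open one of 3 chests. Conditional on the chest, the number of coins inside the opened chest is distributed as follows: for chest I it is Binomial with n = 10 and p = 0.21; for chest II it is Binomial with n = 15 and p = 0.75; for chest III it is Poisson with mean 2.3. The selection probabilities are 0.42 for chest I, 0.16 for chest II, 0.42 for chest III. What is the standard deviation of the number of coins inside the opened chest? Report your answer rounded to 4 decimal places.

Per component, I: μ=2.1, E[X²]=6.069; II: μ=11.25, E[X²]=129.375; III: μ=2.3, E[X²]=7.59.
E[X] = 0.42·2.1 + 0.16·11.25 + 0.42·2.3 = 3.648.
E[X²] = 0.42·6.069 + 0.16·129.375 + 0.42·7.59 = 26.4368.
Var(X) = E[X²] − (E[X])² = 26.4368 − 13.3079 = 13.1289.
SD(X) = √13.1289 = 3.62338.

3.6234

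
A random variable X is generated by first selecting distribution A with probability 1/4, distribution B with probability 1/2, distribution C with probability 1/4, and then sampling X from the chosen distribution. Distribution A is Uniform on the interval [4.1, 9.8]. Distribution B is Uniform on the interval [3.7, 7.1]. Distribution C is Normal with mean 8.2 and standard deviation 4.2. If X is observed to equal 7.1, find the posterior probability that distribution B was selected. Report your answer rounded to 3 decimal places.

Likelihoods f(7.1 | ·): A: 0.175439; B: 0.294118; C: 0.0917837.
Posterior ∝ prior × likelihood. Numerator for B: 0.5·0.294118 = 0.147059.
Normalizing constant: 0.25·0.175439 + 0.5·0.294118 + 0.25·0.0917837 = 0.213864.
P(B | observation) = 0.147059 / 0.213864 = 0.687626.

0.688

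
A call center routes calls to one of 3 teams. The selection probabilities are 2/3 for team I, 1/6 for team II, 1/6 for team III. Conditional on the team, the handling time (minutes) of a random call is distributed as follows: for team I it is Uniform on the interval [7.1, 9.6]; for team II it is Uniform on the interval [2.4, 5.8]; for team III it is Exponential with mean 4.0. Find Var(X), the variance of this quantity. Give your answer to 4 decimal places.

Per component, I: μ=8.35, E[X²]=70.2433; II: μ=4.1, E[X²]=17.7733; III: μ=4, E[X²]=32.
E[X] = 0.666667·8.35 + 0.166667·4.1 + 0.166667·4 = 6.91667.
E[X²] = 0.666667·70.2433 + 0.166667·17.7733 + 0.166667·32 = 55.1244.
Var(X) = E[X²] − (E[X])² = 55.1244 − 47.8403 = 7.28417.

7.2842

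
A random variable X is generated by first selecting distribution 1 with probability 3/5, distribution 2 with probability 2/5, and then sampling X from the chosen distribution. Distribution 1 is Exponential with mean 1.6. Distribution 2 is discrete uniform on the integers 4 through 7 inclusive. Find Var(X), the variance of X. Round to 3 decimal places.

Per component, 1: μ=1.6, E[X²]=5.12; 2: μ=5.5, E[X²]=31.5.
E[X] = 0.6·1.6 + 0.4·5.5 = 3.16.
E[X²] = 0.6·5.12 + 0.4·31.5 = 15.672.
Var(X) = E[X²] − (E[X])² = 15.672 − 9.9856 = 5.6864.

5.686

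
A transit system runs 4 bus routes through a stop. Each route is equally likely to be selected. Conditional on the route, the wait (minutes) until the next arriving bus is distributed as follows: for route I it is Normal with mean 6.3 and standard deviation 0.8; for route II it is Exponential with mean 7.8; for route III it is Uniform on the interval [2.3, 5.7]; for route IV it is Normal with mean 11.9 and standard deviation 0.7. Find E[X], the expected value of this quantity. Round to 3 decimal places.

7.500

Component means — I: 6.3; II: 7.8; III: 4; IV: 11.9.
E[X] = 0.25·6.3 + 0.25·7.8 + 0.25·4 + 0.25·11.9 = 7.5.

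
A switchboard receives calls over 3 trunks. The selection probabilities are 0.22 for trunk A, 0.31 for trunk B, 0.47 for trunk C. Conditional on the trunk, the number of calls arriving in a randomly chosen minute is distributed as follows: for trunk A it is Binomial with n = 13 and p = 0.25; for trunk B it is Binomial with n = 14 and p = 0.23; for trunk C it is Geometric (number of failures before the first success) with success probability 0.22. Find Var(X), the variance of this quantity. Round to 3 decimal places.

Per component, A: μ=3.25, E[X²]=13; B: μ=3.22, E[X²]=12.8478; C: μ=3.54545, E[X²]=28.686.
E[X] = 0.22·3.25 + 0.31·3.22 + 0.47·3.54545 = 3.37956.
E[X²] = 0.22·13 + 0.31·12.8478 + 0.47·28.686 = 20.3252.
Var(X) = E[X²] − (E[X])² = 20.3252 − 11.4215 = 8.90376.

8.904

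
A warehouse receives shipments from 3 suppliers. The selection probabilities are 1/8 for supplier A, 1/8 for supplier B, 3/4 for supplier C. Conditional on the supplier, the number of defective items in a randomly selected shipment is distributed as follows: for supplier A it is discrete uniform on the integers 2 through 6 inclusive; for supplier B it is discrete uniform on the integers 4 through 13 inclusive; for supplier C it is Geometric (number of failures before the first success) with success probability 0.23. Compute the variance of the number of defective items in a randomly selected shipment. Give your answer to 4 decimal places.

Per component, A: μ=4, E[X²]=18; B: μ=8.5, E[X²]=80.5; C: μ=3.34783, E[X²]=25.7637.
E[X] = 0.125·4 + 0.125·8.5 + 0.75·3.34783 = 4.07337.
E[X²] = 0.125·18 + 0.125·80.5 + 0.75·25.7637 = 31.6353.
Var(X) = E[X²] − (E[X])² = 31.6353 − 16.5923 = 15.0429.

15.0429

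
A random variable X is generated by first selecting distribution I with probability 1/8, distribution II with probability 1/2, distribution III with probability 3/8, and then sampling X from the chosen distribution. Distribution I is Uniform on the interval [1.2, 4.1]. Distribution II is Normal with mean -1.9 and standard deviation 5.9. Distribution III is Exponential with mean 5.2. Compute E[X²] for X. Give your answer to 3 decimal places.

For each component E[X²] = Var + (mean)², giving I: 7.72333; II: 38.42; III: 54.08.
Overall E[X²] = 0.125·7.72333 + 0.5·38.42 + 0.375·54.08 = 40.4554.

40.455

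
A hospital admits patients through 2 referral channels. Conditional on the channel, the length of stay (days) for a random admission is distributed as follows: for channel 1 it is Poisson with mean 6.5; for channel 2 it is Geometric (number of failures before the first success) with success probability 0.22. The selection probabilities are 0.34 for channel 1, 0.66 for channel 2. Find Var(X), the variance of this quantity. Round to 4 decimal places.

14.8052

Per component, 1: μ=6.5, E[X²]=48.75; 2: μ=3.54545, E[X²]=28.686.
E[X] = 0.34·6.5 + 0.66·3.54545 = 4.55.
E[X²] = 0.34·48.75 + 0.66·28.686 = 35.5077.
Var(X) = E[X²] − (E[X])² = 35.5077 − 20.7025 = 14.8052.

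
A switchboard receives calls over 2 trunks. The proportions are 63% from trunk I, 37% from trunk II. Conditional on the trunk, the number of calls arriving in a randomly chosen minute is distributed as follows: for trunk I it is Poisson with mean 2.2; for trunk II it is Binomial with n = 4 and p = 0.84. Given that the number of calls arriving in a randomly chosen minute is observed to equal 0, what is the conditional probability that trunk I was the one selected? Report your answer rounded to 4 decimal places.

Likelihoods P(X=0 | ·): I: 0.110803; II: 0.00065536.
Posterior ∝ prior × likelihood. Numerator for I: 0.63·0.110803 = 0.069806.
Normalizing constant: 0.63·0.110803 + 0.37·0.00065536 = 0.0700485.
P(I | observation) = 0.069806 / 0.0700485 = 0.996538.

0.9965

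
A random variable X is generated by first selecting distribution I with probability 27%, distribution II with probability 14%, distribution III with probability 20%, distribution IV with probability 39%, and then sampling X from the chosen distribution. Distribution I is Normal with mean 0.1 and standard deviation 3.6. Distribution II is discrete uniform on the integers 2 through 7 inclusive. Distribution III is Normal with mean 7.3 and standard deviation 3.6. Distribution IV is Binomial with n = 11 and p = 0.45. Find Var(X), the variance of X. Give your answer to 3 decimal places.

Per component, I: μ=0.1, E[X²]=12.97; II: μ=4.5, E[X²]=23.1667; III: μ=7.3, E[X²]=66.25; IV: μ=4.95, E[X²]=27.225.
E[X] = 0.27·0.1 + 0.14·4.5 + 0.2·7.3 + 0.39·4.95 = 4.0475.
E[X²] = 0.27·12.97 + 0.14·23.1667 + 0.2·66.25 + 0.39·27.225 = 30.613.
Var(X) = E[X²] − (E[X])² = 30.613 − 16.3823 = 14.2307.

14.231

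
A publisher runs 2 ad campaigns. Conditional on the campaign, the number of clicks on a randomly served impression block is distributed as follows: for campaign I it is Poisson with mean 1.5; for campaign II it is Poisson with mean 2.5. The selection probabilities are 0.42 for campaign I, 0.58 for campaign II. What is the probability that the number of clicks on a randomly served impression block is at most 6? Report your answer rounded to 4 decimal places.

Conditional on each campaign, P(X ≤ 6): I: 0.999074; II: 0.985813.
By total probability, P(X ≤ 6) = 0.42·0.999074 + 0.58·0.985813 = 0.991382.

0.9914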